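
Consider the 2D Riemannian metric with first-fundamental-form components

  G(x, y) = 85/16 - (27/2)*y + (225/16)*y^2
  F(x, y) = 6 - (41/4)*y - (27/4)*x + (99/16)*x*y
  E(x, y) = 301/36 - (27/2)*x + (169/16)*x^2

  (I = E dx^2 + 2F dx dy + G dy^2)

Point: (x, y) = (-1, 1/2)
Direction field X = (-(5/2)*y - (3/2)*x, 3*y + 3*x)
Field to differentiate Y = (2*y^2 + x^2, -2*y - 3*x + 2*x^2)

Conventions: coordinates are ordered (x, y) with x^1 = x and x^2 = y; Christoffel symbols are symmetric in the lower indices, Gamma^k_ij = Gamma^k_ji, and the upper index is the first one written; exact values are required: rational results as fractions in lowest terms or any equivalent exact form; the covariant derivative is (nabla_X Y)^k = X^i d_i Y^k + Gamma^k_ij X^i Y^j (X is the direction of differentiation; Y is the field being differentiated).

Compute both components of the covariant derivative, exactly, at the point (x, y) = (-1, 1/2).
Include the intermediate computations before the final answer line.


E = 4669/144, F = 145/32, G = 133/64 at the point
E_x = -277/8, E_y = 0, F_x = -117/32, F_y = -263/16, G_x = 0, G_y = 9/16
EG - F^2 = 53969/1152;  g^inv = (1152/53969) * [[133/64, -145/32], [-145/32, 4669/144]]
first-kind symbols [ij,l] = (1/2)(d_i g_jl + d_j g_il - d_l g_ij): [xx,x] = E_x/2 = -277/16, [xx,y] = F_x - E_y/2 = -117/32, [xy,x] = E_y/2 = 0, [xy,y] = G_x/2 = 0, [yy,x] = F_y - G_x/2 = -263/16, [yy,y] = G_y/2 = 9/32
Gamma^x_ij = (G*[ij,x] - F*[ij,y])/(EG - F^2), Gamma^y_ij = (E*[ij,y] - F*[ij,x])/(EG - F^2)
Gamma_xxx = -44721/107938, Gamma_xxy = 0, Gamma_xyy = -81639/107938, Gamma_yxx = -1593/1861, Gamma_yxy = 0, Gamma_yyy = 3321/1861
X = (1/4, -3/2), Y = (3/2, 4) at the point

Answer: (nabla_X Y)^x = 762245/863504, (nabla_X Y)^y = -145577/14888


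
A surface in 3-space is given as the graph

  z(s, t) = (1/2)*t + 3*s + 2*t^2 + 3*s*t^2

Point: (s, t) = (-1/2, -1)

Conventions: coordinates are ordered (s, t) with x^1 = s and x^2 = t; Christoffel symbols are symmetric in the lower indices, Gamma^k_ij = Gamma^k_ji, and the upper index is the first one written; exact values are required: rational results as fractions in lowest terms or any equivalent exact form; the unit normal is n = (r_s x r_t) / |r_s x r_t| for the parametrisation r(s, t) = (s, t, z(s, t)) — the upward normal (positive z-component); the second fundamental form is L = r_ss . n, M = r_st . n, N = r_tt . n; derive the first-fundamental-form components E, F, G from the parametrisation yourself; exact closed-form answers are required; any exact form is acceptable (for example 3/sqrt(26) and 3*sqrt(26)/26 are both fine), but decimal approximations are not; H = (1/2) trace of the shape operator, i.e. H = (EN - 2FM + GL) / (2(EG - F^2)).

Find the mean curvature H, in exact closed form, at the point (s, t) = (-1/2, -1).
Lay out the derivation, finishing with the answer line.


z_s = 6, z_t = -1/2, z_ss = 0, z_st = -6, z_tt = 1
E = 37, F = -3, G = 5/4; answer radicand W^2 = 149/4
unnormalised second-form numerators: l = 0, m = -6, n = 1; L = l/sqrt(149/4), and similarly M = m/sqrt(W^2), N = n/sqrt(W^2)
H = (E*n - 2*F*m + G*l) / (2*(EG - F^2)*sqrt(W^2)); E*n - 2*F*m + G*l = 1, EG - F^2 = 149/4, so H = (2/149)/sqrt(149/4)

Answer: H = 4*sqrt(149)/22201


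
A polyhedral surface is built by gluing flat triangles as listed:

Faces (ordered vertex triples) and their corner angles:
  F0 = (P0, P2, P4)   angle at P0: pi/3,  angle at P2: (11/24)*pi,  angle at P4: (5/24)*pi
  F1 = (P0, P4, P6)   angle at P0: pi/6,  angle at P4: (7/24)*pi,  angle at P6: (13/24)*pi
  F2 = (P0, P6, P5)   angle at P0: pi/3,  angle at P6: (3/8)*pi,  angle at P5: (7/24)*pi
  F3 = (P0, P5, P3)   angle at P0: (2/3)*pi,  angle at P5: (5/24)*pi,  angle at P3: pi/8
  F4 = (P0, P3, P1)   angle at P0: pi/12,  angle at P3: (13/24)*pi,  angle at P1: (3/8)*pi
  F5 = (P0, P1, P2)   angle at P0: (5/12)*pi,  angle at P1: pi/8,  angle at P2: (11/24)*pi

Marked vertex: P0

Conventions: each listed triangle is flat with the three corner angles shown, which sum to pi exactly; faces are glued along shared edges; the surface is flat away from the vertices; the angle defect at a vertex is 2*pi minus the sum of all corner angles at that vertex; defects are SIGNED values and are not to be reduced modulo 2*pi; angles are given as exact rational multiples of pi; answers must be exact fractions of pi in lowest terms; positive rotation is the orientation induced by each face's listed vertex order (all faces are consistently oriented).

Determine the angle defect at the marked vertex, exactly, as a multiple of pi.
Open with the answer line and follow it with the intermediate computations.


Answer: defect(P0) = 0

Sum of corner angles at P0: 2*pi
defect = 2*pi - 2*pi


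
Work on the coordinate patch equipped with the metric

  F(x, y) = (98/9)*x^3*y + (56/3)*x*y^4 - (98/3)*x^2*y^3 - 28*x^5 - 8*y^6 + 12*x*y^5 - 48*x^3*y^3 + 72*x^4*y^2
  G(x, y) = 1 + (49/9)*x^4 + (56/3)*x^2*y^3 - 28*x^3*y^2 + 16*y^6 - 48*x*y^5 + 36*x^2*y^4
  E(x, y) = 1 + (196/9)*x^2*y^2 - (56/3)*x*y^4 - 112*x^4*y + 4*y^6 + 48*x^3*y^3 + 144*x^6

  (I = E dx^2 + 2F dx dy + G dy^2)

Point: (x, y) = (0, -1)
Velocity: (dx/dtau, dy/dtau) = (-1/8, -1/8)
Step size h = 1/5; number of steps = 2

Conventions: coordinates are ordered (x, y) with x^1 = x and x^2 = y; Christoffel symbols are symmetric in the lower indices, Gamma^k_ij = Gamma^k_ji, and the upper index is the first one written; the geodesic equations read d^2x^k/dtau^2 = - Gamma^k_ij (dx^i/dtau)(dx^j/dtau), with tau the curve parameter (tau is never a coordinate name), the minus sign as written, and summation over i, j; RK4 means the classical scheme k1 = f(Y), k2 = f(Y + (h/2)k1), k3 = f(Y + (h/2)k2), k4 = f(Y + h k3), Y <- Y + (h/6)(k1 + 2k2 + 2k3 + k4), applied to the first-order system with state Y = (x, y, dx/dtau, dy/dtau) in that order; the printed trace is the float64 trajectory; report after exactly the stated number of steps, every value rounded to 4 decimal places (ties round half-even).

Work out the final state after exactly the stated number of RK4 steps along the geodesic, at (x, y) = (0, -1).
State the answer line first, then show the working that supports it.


Answer: x = -0.0494, y = -1.0511, dx/dtau = -0.1221, dy/dtau = -0.1303

f(Y) = (dx/dtau, dy/dtau, -Gamma^x_ij Y'^i Y'^j, -Gamma^y_ij Y'^i Y'^j) with the Gammas evaluated at the stage position; h = 0.200000; intermediate values shown to 6 dp
step 0: x = 0.0000, y = -1.0000, dx/dtau = -0.1250, dy/dtau = -0.1250
step 1:
  k1: at (x, y) = (0.000000, -1.000000), (dx/dtau, dy/dtau) = (-0.125000, -0.125000); Gamma_xxx = -0.444444, Gamma_xxy = -0.571429, Gamma_xyy = 1.142857, Gamma_yxx = 0.888889, Gamma_yxy = 1.142857, Gamma_yyy = -2.285714; k1 = (-0.125000, -0.125000, 0.006944, -0.013889)
  k2: at (x, y) = (-0.012500, -1.012500), (dx/dtau, dy/dtau) = (-0.124306, -0.126389); Gamma_xxx = -0.455757, Gamma_xxy = -0.598212, Gamma_xyy = 1.170553, Gamma_yxx = 0.869798, Gamma_yxy = 1.141669, Gamma_yyy = -2.233963; k2 = (-0.124306, -0.126389, 0.007141, -0.013628)
  k3: at (x, y) = (-0.012431, -1.012639), (dx/dtau, dy/dtau) = (-0.124286, -0.126363); Gamma_xxx = -0.455525, Gamma_xxy = -0.597966, Gamma_xyy = 1.170218, Gamma_yxx = 0.869590, Gamma_yxy = 1.141507, Gamma_yyy = -2.233926; k3 = (-0.124286, -0.126363, 0.007133, -0.013617)
  k4: at (x, y) = (-0.024857, -1.025273), (dx/dtau, dy/dtau) = (-0.123573, -0.127723); Gamma_xxx = -0.466865, Gamma_xxy = -0.623844, Gamma_xyy = 1.195452, Gamma_yxx = 0.852359, Gamma_yxy = 1.138956, Gamma_yyy = -2.182544; k4 = (-0.123573, -0.127723, 0.007320, -0.013364)
  Y <- Y + (h/6)(k1 + 2k2 + 2k3 + k4): x = -0.0249, y = -1.0253, dx/dtau = -0.1236, dy/dtau = -0.1277
step 2:
  k1: at (x, y) = (-0.024859, -1.025274), (dx/dtau, dy/dtau) = (-0.123573, -0.127725); Gamma_xxx = -0.466866, Gamma_xxy = -0.623847, Gamma_xyy = 1.195454, Gamma_yxx = 0.852357, Gamma_yxy = 1.138955, Gamma_yyy = -2.182538; k1 = (-0.123573, -0.127725, 0.007320, -0.013364)
  k2: at (x, y) = (-0.037216, -1.038047), (dx/dtau, dy/dtau) = (-0.122841, -0.129061); Gamma_xxx = -0.478284, Gamma_xxy = -0.648802, Gamma_xyy = 1.218355, Gamma_yxx = 0.836770, Gamma_yxy = 1.135096, Gamma_yyy = -2.131542; k2 = (-0.122841, -0.129061, 0.007496, -0.013114)
  k3: at (x, y) = (-0.037143, -1.038180), (dx/dtau, dy/dtau) = (-0.122823, -0.129036); Gamma_xxx = -0.478029, Gamma_xxy = -0.648529, Gamma_xyy = 1.218007, Gamma_yxx = 0.836566, Gamma_yxy = 1.134947, Gamma_yyy = -2.131552; k3 = (-0.122823, -0.129036, 0.007488, -0.013104)
  k4: at (x, y) = (-0.049423, -1.051081), (dx/dtau, dy/dtau) = (-0.122075, -0.130346); Gamma_xxx = -0.489529, Gamma_xxy = -0.672507, Gamma_xyy = 1.238670, Gamma_yxx = 0.822439, Gamma_yxy = 1.129853, Gamma_yyy = -2.081042; k4 = (-0.122075, -0.130346, 0.007652, -0.012856)
  Y <- Y + (h/6)(k1 + 2k2 + 2k3 + k4): x = -0.0494, y = -1.0511, dx/dtau = -0.1221, dy/dtau = -0.1303


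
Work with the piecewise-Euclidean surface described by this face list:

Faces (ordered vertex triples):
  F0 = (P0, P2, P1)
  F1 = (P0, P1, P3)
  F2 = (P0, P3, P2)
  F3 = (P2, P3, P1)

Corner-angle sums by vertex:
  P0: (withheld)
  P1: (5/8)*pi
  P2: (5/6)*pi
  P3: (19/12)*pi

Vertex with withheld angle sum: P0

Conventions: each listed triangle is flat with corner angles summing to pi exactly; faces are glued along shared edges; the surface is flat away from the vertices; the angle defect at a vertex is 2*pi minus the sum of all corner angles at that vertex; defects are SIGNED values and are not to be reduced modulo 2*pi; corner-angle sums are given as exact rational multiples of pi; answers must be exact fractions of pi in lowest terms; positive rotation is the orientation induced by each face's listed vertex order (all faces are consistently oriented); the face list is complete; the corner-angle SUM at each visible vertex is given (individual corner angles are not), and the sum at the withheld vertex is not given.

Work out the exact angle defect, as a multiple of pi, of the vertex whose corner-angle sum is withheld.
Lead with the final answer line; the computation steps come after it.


Answer: defect(P0) = (25/24)*pi

V = 4, E = 6, F = 4; chi = V - E + F = 2
Gauss-Bonnet: total defect = 2*pi*chi = 4*pi; visible defects sum to (71/24)*pi


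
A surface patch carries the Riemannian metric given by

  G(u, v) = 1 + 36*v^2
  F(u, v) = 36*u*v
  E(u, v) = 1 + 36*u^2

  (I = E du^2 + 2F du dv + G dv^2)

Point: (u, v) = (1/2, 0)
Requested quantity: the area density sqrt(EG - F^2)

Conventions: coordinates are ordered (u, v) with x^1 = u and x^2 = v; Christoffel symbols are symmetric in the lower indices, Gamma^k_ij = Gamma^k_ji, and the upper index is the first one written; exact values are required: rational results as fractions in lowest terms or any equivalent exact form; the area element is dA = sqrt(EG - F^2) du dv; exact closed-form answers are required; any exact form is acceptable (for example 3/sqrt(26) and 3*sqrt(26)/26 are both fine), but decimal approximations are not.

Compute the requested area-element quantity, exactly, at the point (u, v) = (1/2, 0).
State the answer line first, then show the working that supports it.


Answer: sqrt(EG - F^2) = sqrt(10)

E = 10, F = 0, G = 1; EG - F^2 = 10


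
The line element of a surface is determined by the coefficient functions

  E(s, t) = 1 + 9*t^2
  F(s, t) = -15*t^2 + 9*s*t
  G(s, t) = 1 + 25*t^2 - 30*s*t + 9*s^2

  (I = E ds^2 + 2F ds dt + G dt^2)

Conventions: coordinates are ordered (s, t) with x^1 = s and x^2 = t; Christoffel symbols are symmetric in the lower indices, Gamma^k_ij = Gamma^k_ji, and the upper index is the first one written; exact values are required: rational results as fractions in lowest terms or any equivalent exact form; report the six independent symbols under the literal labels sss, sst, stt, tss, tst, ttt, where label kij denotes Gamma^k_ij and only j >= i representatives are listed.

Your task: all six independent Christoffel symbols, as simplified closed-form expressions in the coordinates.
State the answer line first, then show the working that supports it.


Answer: Gamma_sss = 0, Gamma_sst = 9*t/(9*s^2 - 30*s*t + 34*t^2 + 1), Gamma_stt = -15*t/(9*s^2 - 30*s*t + 34*t^2 + 1), Gamma_tss = 0, Gamma_tst = (9*s - 15*t)/(9*s^2 - 30*s*t + 34*t^2 + 1), Gamma_ttt = (-15*s + 25*t)/(9*s^2 - 30*s*t + 34*t^2 + 1)

E = 1 + 9*t^2; F = -15*t^2 + 9*s*t; G = 1 + 25*t^2 - 30*s*t + 9*s^2
Gamma^k_ij = (1/2) g^{kl} (d_i g_jl + d_j g_il - d_l g_ij), with g^inv = (1/(EG-F^2)) [[G, -F], [-F, E]]
first partials: E_s = 0, E_t = 18*t, F_s = 9*t, F_t = -30*t + 9*s, G_s = -30*t + 18*s, G_t = 50*t - 30*s
D = EG - F^2 = 1 + 34*t^2 - 30*s*t + 9*s^2
expanded: Gamma^s_ss = (G E_s - 2F F_s + F E_t)/(2D), Gamma^s_st = (G E_t - F G_s)/(2D), Gamma^s_tt = (2G F_t - G G_s - F G_t)/(2D), Gamma^t_ss = (2E F_s - E E_t - F E_s)/(2D), Gamma^t_st = (E G_s - F E_t)/(2D), Gamma^t_tt = (E G_t - 2F F_t + F G_s)/(2D); substitute and cancel common factors


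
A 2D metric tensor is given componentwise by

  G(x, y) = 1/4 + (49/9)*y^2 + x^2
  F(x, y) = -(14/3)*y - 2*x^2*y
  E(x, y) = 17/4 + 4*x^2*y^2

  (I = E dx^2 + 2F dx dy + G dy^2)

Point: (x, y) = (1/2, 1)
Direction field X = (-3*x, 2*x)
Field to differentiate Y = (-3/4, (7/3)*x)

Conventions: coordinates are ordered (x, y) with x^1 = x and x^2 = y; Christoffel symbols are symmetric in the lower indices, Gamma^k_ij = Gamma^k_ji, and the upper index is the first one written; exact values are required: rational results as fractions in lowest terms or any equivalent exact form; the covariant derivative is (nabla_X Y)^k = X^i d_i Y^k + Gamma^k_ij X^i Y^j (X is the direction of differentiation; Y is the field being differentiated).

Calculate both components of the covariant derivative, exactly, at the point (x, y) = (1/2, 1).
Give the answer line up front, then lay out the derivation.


Answer: (nabla_X Y)^x = -2753/390, (nabla_X Y)^y = -7289/780

E = 21/4, F = -31/6, G = 107/18 at the point
E_x = 4, E_y = 2, F_x = -2, F_y = -31/6, G_x = 1, G_y = 98/9
EG - F^2 = 325/72;  g^inv = (72/325) * [[107/18, 31/6], [31/6, 21/4]]
first-kind symbols [ij,l] = (1/2)(d_i g_jl + d_j g_il - d_l g_ij): [xx,x] = E_x/2 = 2, [xx,y] = F_x - E_y/2 = -3, [xy,x] = E_y/2 = 1, [xy,y] = G_x/2 = 1/2, [yy,x] = F_y - G_x/2 = -17/3, [yy,y] = G_y/2 = 49/9
Gamma^x_ij = (G*[ij,x] - F*[ij,y])/(EG - F^2), Gamma^y_ij = (E*[ij,y] - F*[ij,x])/(EG - F^2)
Gamma_xxx = -4/5, Gamma_xxy = 614/325, Gamma_xyy = -16/13, Gamma_yxx = -6/5, Gamma_yxy = 561/325, Gamma_yyy = -2/13
X = (-3/2, 1), Y = (-3/4, 7/6) at the point


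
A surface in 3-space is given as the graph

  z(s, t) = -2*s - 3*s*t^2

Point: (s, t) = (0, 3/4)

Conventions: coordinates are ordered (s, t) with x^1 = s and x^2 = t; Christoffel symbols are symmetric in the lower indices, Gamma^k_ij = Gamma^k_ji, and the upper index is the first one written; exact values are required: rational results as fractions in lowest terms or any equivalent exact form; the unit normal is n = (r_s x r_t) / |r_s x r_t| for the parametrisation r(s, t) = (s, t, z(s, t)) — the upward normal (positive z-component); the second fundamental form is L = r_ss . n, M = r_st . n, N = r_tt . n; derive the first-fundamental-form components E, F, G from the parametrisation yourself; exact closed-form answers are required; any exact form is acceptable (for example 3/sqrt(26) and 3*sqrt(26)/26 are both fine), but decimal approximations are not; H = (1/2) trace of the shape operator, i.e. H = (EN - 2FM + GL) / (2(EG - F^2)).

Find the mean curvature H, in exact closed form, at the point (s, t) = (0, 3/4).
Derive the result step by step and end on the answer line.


z_s = -59/16, z_t = 0, z_ss = 0, z_st = -9/2, z_tt = 0
E = 3737/256, F = 0, G = 1; answer radicand W^2 = 3737/256
unnormalised second-form numerators: l = 0, m = -9/2, n = 0; L = l/sqrt(3737/256), and similarly M = m/sqrt(W^2), N = n/sqrt(W^2)
H = (E*n - 2*F*m + G*l) / (2*(EG - F^2)*sqrt(W^2)); E*n - 2*F*m + G*l = 0, EG - F^2 = 3737/256, so H = (0)/sqrt(3737/256)

Answer: H = 0


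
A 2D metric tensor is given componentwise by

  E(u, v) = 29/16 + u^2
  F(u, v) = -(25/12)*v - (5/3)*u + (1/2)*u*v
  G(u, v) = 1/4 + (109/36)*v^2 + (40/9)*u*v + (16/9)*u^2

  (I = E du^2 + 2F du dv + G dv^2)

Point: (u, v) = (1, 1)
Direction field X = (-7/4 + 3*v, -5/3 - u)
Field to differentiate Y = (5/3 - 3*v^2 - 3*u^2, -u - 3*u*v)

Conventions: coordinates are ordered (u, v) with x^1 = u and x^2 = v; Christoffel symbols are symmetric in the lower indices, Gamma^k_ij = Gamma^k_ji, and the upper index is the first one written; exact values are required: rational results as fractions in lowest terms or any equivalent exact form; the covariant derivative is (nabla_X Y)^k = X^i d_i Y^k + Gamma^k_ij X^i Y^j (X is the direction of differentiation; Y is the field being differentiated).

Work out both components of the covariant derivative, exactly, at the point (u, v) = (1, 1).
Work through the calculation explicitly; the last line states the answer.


E = 45/16, F = -13/4, G = 19/2 at the point
E_u = 2, E_v = 0, F_u = -7/6, F_v = -19/12, G_u = 8, G_v = 21/2
EG - F^2 = 517/32;  g^inv = (32/517) * [[19/2, 13/4], [13/4, 45/16]]
first-kind symbols [ij,l] = (1/2)(d_i g_jl + d_j g_il - d_l g_ij): [uu,u] = E_u/2 = 1, [uu,v] = F_u - E_v/2 = -7/6, [uv,u] = E_v/2 = 0, [uv,v] = G_u/2 = 4, [vv,u] = F_v - G_u/2 = -67/12, [vv,v] = G_v/2 = 21/4
Gamma^u_ij = (G*[ij,u] - F*[ij,v])/(EG - F^2), Gamma^v_ij = (E*[ij,v] - F*[ij,u])/(EG - F^2)
Gamma_uuu = 548/1551, Gamma_uuv = 416/517, Gamma_uvv = -314/141, Gamma_vuu = -1/517, Gamma_vuv = 360/517, Gamma_vvv = -59/282
X = (5/4, -8/3), Y = (-13/3, -4) at the point

Answer: (nabla_X Y)^u = -110677/9306, (nabla_X Y)^v = 99455/18612


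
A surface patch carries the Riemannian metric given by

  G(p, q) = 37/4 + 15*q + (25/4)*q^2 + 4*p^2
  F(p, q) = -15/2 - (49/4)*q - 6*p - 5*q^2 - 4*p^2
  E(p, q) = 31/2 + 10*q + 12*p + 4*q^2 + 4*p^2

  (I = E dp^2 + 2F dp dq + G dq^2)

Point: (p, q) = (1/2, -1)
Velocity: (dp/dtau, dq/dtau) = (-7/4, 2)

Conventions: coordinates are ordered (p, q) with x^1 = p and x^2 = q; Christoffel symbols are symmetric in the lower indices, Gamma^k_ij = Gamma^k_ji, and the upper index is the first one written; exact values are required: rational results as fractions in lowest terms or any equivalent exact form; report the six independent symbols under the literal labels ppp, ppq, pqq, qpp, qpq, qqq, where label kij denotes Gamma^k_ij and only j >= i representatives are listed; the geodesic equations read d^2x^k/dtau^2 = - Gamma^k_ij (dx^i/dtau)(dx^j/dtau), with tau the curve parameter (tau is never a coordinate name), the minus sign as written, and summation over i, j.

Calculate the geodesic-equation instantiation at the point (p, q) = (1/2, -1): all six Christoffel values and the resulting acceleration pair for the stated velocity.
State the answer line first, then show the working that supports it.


Answer: Gamma_ppp = -556/107, Gamma_ppq = 160/107, Gamma_pqq = -17/107, Gamma_qpp = -2360/107, Gamma_qpq = 596/107, Gamma_qqq = 41/107; accelerations (d^2p/dtau^2, d^2q/dtau^2) = (11563/428, 22471/214)

E = 33/2, F = -17/4, G = 3/2 at the point
E_p = 16, E_q = 2, F_p = -10, F_q = -9/4, G_p = 4, G_q = 5/2
EG - F^2 = 107/16;  g^inv = (16/107) * [[3/2, 17/4], [17/4, 33/2]]
first-kind symbols [ij,l] = (1/2)(d_i g_jl + d_j g_il - d_l g_ij): [pp,p] = E_p/2 = 8, [pp,q] = F_p - E_q/2 = -11, [pq,p] = E_q/2 = 1, [pq,q] = G_p/2 = 2, [qq,p] = F_q - G_p/2 = -17/4, [qq,q] = G_q/2 = 5/4
Gamma^p_ij = (G*[ij,p] - F*[ij,q])/(EG - F^2), Gamma^q_ij = (E*[ij,q] - F*[ij,p])/(EG - F^2)
Gamma_ppp = -556/107, Gamma_ppq = 160/107, Gamma_pqq = -17/107, Gamma_qpp = -2360/107, Gamma_qpq = 596/107, Gamma_qqq = 41/107
d^2p/dtau^2 = -(Gamma_ppp*(-7/4)^2 + 2*Gamma_ppq*(-7/4)*(2) + Gamma_pqq*(2)^2) = 11563/428
d^2q/dtau^2 = -(Gamma_qpp*(-7/4)^2 + 2*Gamma_qpq*(-7/4)*(2) + Gamma_qqq*(2)^2) = 22471/214


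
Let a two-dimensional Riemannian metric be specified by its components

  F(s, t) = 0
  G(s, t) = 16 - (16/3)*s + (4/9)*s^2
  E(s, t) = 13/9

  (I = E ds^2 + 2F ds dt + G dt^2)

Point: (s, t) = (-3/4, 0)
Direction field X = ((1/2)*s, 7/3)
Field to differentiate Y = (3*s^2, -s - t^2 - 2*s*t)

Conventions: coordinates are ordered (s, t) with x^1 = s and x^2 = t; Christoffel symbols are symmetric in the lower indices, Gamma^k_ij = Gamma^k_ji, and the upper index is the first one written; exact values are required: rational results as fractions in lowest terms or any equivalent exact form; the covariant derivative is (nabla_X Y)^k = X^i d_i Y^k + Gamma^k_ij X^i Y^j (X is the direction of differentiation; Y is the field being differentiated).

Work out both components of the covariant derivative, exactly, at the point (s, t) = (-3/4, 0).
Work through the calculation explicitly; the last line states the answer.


E = 13/9, F = 0, G = 81/4 at the point
E_s = 0, E_t = 0, F_s = 0, F_t = 0, G_s = -6, G_t = 0
EG - F^2 = 117/4;  g^inv = (4/117) * [[81/4, 0], [0, 13/9]]
first-kind symbols [ij,l] = (1/2)(d_i g_jl + d_j g_il - d_l g_ij): [ss,s] = E_s/2 = 0, [ss,t] = F_s - E_t/2 = 0, [st,s] = E_t/2 = 0, [st,t] = G_s/2 = -3, [tt,s] = F_t - G_s/2 = 3, [tt,t] = G_t/2 = 0
Gamma^s_ij = (G*[ij,s] - F*[ij,t])/(EG - F^2), Gamma^t_ij = (E*[ij,t] - F*[ij,s])/(EG - F^2)
Gamma_sss = 0, Gamma_sst = 0, Gamma_stt = 27/13, Gamma_tss = 0, Gamma_tst = -4/27, Gamma_ttt = 0
X = (-3/8, 7/3), Y = (27/16, 3/4) at the point

Answer: (nabla_X Y)^s = 1107/208, (nabla_X Y)^t = 10/3


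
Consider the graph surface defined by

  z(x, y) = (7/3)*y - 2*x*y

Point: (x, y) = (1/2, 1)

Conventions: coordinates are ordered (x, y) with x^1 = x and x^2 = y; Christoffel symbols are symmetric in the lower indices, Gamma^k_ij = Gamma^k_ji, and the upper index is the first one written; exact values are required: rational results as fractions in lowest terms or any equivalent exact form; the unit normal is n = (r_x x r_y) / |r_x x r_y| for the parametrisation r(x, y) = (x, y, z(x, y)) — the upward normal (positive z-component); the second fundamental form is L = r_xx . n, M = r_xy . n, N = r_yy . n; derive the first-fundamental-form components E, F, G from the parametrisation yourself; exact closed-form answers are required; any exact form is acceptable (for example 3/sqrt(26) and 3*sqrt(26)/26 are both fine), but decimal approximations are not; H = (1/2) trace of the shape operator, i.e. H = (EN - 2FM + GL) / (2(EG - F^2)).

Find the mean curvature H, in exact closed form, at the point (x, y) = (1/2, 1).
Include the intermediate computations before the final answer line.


z_x = -2, z_y = 4/3, z_xx = 0, z_xy = -2, z_yy = 0
E = 5, F = -8/3, G = 25/9; answer radicand W^2 = 61/9
unnormalised second-form numerators: l = 0, m = -2, n = 0; L = l/sqrt(61/9), and similarly M = m/sqrt(W^2), N = n/sqrt(W^2)
H = (E*n - 2*F*m + G*l) / (2*(EG - F^2)*sqrt(W^2)); E*n - 2*F*m + G*l = -32/3, EG - F^2 = 61/9, so H = (-48/61)/sqrt(61/9)

Answer: H = -144*sqrt(61)/3721


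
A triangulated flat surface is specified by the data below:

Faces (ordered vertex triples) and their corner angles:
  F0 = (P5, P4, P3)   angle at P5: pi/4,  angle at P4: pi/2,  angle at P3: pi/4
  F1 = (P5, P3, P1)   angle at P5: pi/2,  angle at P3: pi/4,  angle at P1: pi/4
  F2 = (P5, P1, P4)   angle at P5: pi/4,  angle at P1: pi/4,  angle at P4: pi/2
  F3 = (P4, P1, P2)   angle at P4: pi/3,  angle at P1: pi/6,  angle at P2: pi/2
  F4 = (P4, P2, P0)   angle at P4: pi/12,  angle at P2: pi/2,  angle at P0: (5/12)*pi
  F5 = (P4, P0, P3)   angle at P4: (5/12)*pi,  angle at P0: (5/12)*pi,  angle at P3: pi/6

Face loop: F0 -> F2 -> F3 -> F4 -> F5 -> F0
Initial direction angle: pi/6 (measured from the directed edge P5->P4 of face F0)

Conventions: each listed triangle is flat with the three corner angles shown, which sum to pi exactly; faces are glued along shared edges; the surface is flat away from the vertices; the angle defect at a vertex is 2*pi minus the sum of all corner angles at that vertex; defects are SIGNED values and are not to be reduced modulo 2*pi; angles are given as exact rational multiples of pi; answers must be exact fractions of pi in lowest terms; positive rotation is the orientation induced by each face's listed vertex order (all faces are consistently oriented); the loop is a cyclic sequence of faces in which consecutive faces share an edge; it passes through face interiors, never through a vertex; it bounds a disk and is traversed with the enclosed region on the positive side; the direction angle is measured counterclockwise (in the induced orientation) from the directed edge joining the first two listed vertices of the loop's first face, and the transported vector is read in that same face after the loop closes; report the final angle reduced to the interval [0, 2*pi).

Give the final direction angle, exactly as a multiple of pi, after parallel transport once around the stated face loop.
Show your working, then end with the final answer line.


enclosed vertex P4: corner angles sum to (11/6)*pi, defect = 2*pi - (11/6)*pi = pi/6
summing the enclosed defects onto the initial angle, mod 2*pi in the induced orientation:
final angle = pi/6 + pi/6 = pi/3 (mod 2*pi)

Answer: final direction angle = pi/3


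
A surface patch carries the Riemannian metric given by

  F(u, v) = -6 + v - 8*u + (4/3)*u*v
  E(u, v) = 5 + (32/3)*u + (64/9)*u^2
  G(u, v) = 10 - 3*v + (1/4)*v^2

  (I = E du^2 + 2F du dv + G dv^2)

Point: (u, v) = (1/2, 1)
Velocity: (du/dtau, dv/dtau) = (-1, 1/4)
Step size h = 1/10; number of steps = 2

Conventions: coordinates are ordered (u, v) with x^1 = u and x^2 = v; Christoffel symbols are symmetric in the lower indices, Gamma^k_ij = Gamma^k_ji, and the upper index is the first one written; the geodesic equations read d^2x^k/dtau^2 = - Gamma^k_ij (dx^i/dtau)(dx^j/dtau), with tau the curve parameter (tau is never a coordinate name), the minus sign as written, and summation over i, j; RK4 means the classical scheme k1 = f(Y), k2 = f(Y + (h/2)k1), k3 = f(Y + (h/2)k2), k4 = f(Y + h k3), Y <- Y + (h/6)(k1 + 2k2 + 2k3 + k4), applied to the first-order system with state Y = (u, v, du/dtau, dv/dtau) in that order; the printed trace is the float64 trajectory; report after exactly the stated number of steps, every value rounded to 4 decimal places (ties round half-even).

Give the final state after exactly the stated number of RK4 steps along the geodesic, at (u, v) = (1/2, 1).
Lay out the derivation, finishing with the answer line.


f(Y) = (du/dtau, dv/dtau, -Gamma^u_ij Y'^i Y'^j, -Gamma^v_ij Y'^i Y'^j) with the Gammas evaluated at the stage position; h = 0.100000; intermediate values shown to 6 dp
step 0: u = 0.5000, v = 1.0000, du/dtau = -1.0000, dv/dtau = 0.2500
step 1:
  k1: at (u, v) = (0.500000, 1.000000), (du/dtau, dv/dtau) = (-1.000000, 0.250000); Gamma_uuu = 0.484115, Gamma_uuv = 0.000000, Gamma_uvv = 0.090772, Gamma_vuu = -0.363086, Gamma_vuv = 0.000000, Gamma_vvv = -0.068079; k1 = (-1.000000, 0.250000, -0.489788, 0.367341)
  k2: at (u, v) = (0.450000, 1.012500), (du/dtau, dv/dtau) = (-1.024489, 0.268367); Gamma_uuu = 0.488770, Gamma_uuv = 0.000000, Gamma_uvv = 0.091644, Gamma_vuu = -0.380897, Gamma_vuv = 0.000000, Gamma_vvv = -0.071418; k2 = (-1.024489, 0.268367, -0.519603, 0.404925)
  k3: at (u, v) = (0.448776, 1.013418), (du/dtau, dv/dtau) = (-1.025980, 0.270246); Gamma_uuu = 0.488920, Gamma_uuv = 0.000000, Gamma_uvv = 0.091673, Gamma_vuu = -0.381333, Gamma_vuv = 0.000000, Gamma_vvv = -0.071500; k3 = (-1.025980, 0.270246, -0.521350, 0.406626)
  k4: at (u, v) = (0.397402, 1.027025), (du/dtau, dv/dtau) = (-1.052135, 0.290663); Gamma_uuu = 0.493170, Gamma_uuv = 0.000000, Gamma_uvv = 0.092469, Gamma_vuu = -0.400773, Gamma_vuv = 0.000000, Gamma_vvv = -0.075145; k4 = (-1.052135, 0.290663, -0.553745, 0.449999)
  Y <- Y + (h/6)(k1 + 2k2 + 2k3 + k4): u = 0.3974, v = 1.0270, du/dtau = -1.0521, dv/dtau = 0.2907
step 2:
  k1: at (u, v) = (0.397449, 1.026965), (du/dtau, dv/dtau) = (-1.052091, 0.290674); Gamma_uuu = 0.493162, Gamma_uuv = 0.000000, Gamma_uvv = 0.092468, Gamma_vuu = -0.400755, Gamma_vuv = 0.000000, Gamma_vvv = -0.075142; k1 = (-1.052091, 0.290674, -0.553692, 0.449943)
  k2: at (u, v) = (0.344844, 1.041499), (du/dtau, dv/dtau) = (-1.079775, 0.313171); Gamma_uuu = 0.496824, Gamma_uuv = 0.000000, Gamma_uvv = 0.093154, Gamma_vuu = -0.421893, Gamma_vuv = 0.000000, Gamma_vvv = -0.079105; k2 = (-1.079775, 0.313171, -0.588391, 0.499649)
  k3: at (u, v) = (0.343460, 1.042623), (du/dtau, dv/dtau) = (-1.081510, 0.315657); Gamma_uuu = 0.496967, Gamma_uuv = 0.000000, Gamma_uvv = 0.093181, Gamma_vuu = -0.422453, Gamma_vuv = 0.000000, Gamma_vvv = -0.079210; k3 = (-1.081510, 0.315657, -0.590569, 0.502020)
  k4: at (u, v) = (0.289298, 1.058530), (du/dtau, dv/dtau) = (-1.111148, 0.340876); Gamma_uuu = 0.499851, Gamma_uuv = 0.000000, Gamma_uvv = 0.093722, Gamma_vuu = -0.445613, Gamma_vuv = 0.000000, Gamma_vvv = -0.083552; k4 = (-1.111148, 0.340876, -0.628031, 0.559884)
  Y <- Y + (h/6)(k1 + 2k2 + 2k3 + k4): u = 0.2894, v = 1.0585, du/dtau = -1.1111, dv/dtau = 0.3409

Answer: u = 0.2894, v = 1.0585, du/dtau = -1.1111, dv/dtau = 0.3409


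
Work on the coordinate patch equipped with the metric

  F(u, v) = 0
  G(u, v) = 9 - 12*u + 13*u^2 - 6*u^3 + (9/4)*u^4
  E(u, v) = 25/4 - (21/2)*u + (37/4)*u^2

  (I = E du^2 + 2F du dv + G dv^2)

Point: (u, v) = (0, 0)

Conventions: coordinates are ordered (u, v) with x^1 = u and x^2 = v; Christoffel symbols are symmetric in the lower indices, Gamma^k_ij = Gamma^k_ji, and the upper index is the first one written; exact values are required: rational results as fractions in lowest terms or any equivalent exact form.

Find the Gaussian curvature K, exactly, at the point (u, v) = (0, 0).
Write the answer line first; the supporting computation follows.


Answer: K = -44/625

E = 25/4, F = 0, G = 9, EG - F^2 = 225/4 at the point
E_u = -21/2, E_v = 0, F_u = 0, F_v = 0, G_u = -12, G_v = 0
E_vv = 0, F_uv = 0, G_uu = 26
Using the Brioschi determinant formula for K from the metric derivatives:
M1 = [[-E_vv/2 + F_uv - G_uu/2, E_u/2, F_u - E_v/2], [F_v - G_u/2, E, F], [G_v/2, F, G]] = [[-13, -21/4, 0], [6, 25/4, 0], [0, 0, 9]]; det M1 = -1791/4
M2 = [[0, E_v/2, G_u/2], [E_v/2, E, F], [G_u/2, F, G]] = [[0, 0, -6], [0, 25/4, 0], [-6, 0, 9]]; det M2 = -225
det M1 - det M2 = -891/4; K = -891/4 / (225/4)^2 = -44/625


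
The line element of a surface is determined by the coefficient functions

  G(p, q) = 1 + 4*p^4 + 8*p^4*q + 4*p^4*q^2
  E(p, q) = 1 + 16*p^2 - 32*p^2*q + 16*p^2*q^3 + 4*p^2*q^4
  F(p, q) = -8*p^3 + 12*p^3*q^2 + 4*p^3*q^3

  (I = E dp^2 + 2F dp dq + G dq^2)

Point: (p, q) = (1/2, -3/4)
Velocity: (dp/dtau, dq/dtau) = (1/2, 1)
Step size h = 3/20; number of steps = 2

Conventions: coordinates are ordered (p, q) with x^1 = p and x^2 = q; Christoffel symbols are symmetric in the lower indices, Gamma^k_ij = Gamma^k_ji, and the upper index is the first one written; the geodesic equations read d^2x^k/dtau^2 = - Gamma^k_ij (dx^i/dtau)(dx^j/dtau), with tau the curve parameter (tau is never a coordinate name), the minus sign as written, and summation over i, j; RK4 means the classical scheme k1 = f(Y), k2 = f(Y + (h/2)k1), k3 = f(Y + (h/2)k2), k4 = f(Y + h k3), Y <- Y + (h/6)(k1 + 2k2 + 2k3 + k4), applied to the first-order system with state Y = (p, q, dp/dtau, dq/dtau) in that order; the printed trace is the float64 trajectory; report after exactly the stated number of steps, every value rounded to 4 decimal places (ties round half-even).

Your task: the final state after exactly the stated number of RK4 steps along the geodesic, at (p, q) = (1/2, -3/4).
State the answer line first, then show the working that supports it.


Answer: p = 0.6494, q = -0.4500, dp/dtau = 0.5145, dq/dtau = 0.9980

f(Y) = (dp/dtau, dq/dtau, -Gamma^p_ij Y'^i Y'^j, -Gamma^q_ij Y'^i Y'^j) with the Gammas evaluated at the stage position; h = 0.150000; intermediate values shown to 6 dp
step 0: p = 0.5000, q = -0.7500, dp/dtau = 0.5000, dq/dtau = 1.0000
step 1:
  k1: at (p, q) = (0.500000, -0.750000), (dp/dtau, dq/dtau) = (0.500000, 1.000000); Gamma_ppp = 1.789388, Gamma_ppq = -0.152288, Gamma_pqq = -0.152288, Gamma_qpp = -0.076144, Gamma_qpq = 0.006480, Gamma_qqq = 0.006480; k1 = (0.500000, 1.000000, -0.142770, 0.006075)
  k2: at (p, q) = (0.537500, -0.675000), (dp/dtau, dq/dtau) = (0.489292, 1.000456); Gamma_ppp = 1.680734, Gamma_ppq = -0.202878, Gamma_pqq = -0.167765, Gamma_qpp = -0.101439, Gamma_qpq = 0.012245, Gamma_qqq = 0.010125; k2 = (0.489292, 1.000456, -0.035837, 0.002163)
  k3: at (p, q) = (0.536697, -0.674966), (dp/dtau, dq/dtau) = (0.497312, 1.000162); Gamma_ppp = 1.682791, Gamma_ppq = -0.202846, Gamma_pqq = -0.167470, Gamma_qpp = -0.101423, Gamma_qpq = 0.012226, Gamma_qqq = 0.010094; k3 = (0.497312, 1.000162, -0.046874, 0.002825)
  k4: at (p, q) = (0.574597, -0.599976), (dp/dtau, dq/dtau) = (0.492969, 1.000424); Gamma_ppp = 1.581515, Gamma_ppq = -0.255999, Gamma_pqq = -0.183859, Gamma_qpp = -0.127999, Gamma_qpq = 0.020719, Gamma_qqq = 0.014881; k4 = (0.492969, 1.000424, 0.052183, -0.004223)
  Y <- Y + (h/6)(k1 + 2k2 + 2k3 + k4): p = 0.5742, q = -0.6000, dp/dtau = 0.4936, dq/dtau = 1.0003
step 2:
  k1: at (p, q) = (0.574154, -0.599959), (dp/dtau, dq/dtau) = (0.493600, 1.000296); Gamma_ppp = 1.582538, Gamma_ppq = -0.255979, Gamma_pqq = -0.183695, Gamma_qpp = -0.127990, Gamma_qpq = 0.020703, Gamma_qqq = 0.014857; k1 = (0.493600, 1.000296, 0.051011, -0.004126)
  k2: at (p, q) = (0.611174, -0.524936), (dp/dtau, dq/dtau) = (0.497426, 0.999986); Gamma_ppp = 1.490283, Gamma_ppq = -0.311932, Gamma_pqq = -0.200652, Gamma_qpp = -0.155966, Gamma_qpq = 0.032645, Gamma_qqq = 0.020999; k2 = (0.497426, 0.999986, 0.142224, -0.014885)
  k3: at (p, q) = (0.611461, -0.524960), (dp/dtau, dq/dtau) = (0.504267, 0.999179); Gamma_ppp = 1.489684, Gamma_ppq = -0.311935, Gamma_pqq = -0.200758, Gamma_qpp = -0.155968, Gamma_qpq = 0.032659, Gamma_qqq = 0.021019; k3 = (0.504267, 0.999179, 0.135964, -0.014235)
  k4: at (p, q) = (0.649794, -0.450082), (dp/dtau, dq/dtau) = (0.513994, 0.998160); Gamma_ppp = 1.400430, Gamma_ppq = -0.371013, Gamma_pqq = -0.219198, Gamma_qpp = -0.185507, Gamma_qpq = 0.049146, Gamma_qqq = 0.029036; k4 = (0.513994, 0.998160, 0.229109, -0.030349)
  Y <- Y + (h/6)(k1 + 2k2 + 2k3 + k4): p = 0.6494, q = -0.4500, dp/dtau = 0.5145, dq/dtau = 0.9980


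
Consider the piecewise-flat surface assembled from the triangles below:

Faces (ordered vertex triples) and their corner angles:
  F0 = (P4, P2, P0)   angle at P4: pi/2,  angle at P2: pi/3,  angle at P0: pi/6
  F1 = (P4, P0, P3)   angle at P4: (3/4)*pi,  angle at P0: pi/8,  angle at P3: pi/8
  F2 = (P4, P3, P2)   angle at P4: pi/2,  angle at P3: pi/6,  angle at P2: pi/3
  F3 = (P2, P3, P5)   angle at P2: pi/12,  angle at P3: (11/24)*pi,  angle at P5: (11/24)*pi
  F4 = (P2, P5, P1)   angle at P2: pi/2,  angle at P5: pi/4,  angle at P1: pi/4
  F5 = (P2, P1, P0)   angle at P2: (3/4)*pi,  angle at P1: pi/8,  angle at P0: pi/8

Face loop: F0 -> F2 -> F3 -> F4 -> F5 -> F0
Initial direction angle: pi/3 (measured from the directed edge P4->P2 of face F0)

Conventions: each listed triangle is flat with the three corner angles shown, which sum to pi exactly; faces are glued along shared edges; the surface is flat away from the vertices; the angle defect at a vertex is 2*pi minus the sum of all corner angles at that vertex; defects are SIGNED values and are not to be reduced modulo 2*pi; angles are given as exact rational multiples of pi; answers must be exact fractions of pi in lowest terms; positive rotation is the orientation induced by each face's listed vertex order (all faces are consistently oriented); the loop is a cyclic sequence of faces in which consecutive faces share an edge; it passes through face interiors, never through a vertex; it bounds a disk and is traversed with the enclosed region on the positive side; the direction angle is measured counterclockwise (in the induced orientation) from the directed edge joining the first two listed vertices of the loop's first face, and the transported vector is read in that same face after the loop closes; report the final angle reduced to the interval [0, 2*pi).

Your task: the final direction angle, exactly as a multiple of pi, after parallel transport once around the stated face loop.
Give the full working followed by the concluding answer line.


enclosed vertex P2: corner angles sum to 2*pi, defect = 2*pi - 2*pi = 0
adding the enclosed defects to the starting angle (mod 2*pi, induced orientation) gives the holonomy
final angle = pi/3 + 0 = pi/3 (mod 2*pi)

Answer: final direction angle = pi/3


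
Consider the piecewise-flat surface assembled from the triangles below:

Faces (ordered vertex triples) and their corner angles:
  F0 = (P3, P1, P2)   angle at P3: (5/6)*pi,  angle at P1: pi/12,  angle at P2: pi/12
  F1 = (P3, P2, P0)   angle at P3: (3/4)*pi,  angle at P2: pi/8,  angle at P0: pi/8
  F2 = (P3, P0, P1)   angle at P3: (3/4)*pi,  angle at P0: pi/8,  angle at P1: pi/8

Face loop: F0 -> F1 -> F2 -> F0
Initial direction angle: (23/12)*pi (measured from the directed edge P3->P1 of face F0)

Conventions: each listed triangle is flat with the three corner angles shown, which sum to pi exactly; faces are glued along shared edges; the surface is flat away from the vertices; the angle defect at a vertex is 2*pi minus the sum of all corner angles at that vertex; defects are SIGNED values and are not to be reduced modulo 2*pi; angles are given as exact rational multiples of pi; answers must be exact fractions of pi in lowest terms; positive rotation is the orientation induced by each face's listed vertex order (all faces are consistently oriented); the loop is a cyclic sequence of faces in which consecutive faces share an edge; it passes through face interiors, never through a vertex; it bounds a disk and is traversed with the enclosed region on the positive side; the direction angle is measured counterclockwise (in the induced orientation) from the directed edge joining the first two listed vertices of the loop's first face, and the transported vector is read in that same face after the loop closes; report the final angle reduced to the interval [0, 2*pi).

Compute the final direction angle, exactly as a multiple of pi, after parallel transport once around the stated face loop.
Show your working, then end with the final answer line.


enclosed vertex P3: corner angles sum to (7/3)*pi, defect = 2*pi - (7/3)*pi = -pi/3
the rotation equals the total enclosed defect, so the final angle is initial + defects (mod 2*pi)
final angle = (23/12)*pi - pi/3 = (19/12)*pi (mod 2*pi)

Answer: final direction angle = (19/12)*pi


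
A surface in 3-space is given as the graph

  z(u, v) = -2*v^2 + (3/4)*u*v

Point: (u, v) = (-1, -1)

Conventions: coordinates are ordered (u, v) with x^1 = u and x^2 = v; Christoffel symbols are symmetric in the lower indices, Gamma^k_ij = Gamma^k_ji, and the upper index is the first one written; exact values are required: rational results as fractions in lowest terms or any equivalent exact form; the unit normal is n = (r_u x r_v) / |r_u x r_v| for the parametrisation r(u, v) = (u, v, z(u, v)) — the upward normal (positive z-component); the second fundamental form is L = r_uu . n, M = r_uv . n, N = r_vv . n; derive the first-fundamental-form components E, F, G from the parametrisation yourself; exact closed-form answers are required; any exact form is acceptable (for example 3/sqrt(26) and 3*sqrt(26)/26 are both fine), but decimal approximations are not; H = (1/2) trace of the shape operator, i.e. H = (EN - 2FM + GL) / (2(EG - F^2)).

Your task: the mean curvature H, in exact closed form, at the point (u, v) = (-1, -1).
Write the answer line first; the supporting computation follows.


Answer: H = -83*sqrt(194)/37636

z_u = -3/4, z_v = 13/4, z_uu = 0, z_uv = 3/4, z_vv = -4
E = 25/16, F = -39/16, G = 185/16; answer radicand W^2 = 97/8
unnormalised second-form numerators: l = 0, m = 3/4, n = -4; L = l/sqrt(97/8), and similarly M = m/sqrt(W^2), N = n/sqrt(W^2)
H = (E*n - 2*F*m + G*l) / (2*(EG - F^2)*sqrt(W^2)); E*n - 2*F*m + G*l = -83/32, EG - F^2 = 97/8, so H = (-83/776)/sqrt(97/8)


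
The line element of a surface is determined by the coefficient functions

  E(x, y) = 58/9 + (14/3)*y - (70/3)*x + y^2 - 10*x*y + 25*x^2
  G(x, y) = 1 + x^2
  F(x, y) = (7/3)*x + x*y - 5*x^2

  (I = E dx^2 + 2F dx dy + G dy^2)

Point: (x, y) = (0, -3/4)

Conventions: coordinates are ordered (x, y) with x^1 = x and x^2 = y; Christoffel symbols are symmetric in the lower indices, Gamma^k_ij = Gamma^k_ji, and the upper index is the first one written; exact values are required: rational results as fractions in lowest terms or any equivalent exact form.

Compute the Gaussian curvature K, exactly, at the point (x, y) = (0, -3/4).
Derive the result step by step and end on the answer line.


E = 505/144, F = 0, G = 1, EG - F^2 = 505/144 at the point
E_x = -95/6, E_y = 19/6, F_x = 19/12, F_y = 0, G_x = 0, G_y = 0
E_yy = 2, F_xy = 1, G_xx = 2
Brioschi: K = (det M1 - det M2) / (EG - F^2)^2 with the standard first/second-derivative matrices M1, M2.
M1 = [[-E_yy/2 + F_xy - G_xx/2, E_x/2, F_x - E_y/2], [F_y - G_x/2, E, F], [G_y/2, F, G]] = [[-1, -95/12, 0], [0, 505/144, 0], [0, 0, 1]]; det M1 = -505/144
M2 = [[0, E_y/2, G_x/2], [E_y/2, E, F], [G_x/2, F, G]] = [[0, 19/12, 0], [19/12, 505/144, 0], [0, 0, 1]]; det M2 = -361/144
det M1 - det M2 = -1; K = -1 / (505/144)^2 = -20736/255025

Answer: K = -20736/255025
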